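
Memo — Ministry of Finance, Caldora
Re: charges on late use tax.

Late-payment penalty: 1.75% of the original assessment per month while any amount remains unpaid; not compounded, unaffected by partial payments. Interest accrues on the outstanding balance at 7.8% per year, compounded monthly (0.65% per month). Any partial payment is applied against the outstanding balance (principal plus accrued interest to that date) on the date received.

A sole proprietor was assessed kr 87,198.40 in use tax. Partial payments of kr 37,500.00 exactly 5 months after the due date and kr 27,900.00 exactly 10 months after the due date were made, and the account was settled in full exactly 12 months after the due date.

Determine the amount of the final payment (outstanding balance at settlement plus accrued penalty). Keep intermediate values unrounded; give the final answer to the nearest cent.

Balance at month 5: kr 87,198.4000 × (1 + 0.0065)^5 = kr 90,069.4296…
After kr 37,500.00 payment: kr 90,069.4296… − kr 37,500.00 = kr 52,569.4296…
Balance at month 10: kr 52,569.4296… × (1 + 0.0065)^5 = kr 54,300.2915…
After kr 27,900.00 payment: kr 54,300.2915… − kr 27,900.00 = kr 26,400.2915…
Balance at month 12: kr 26,400.2915… × (1 + 0.0065)^2 = kr 26,744.6107…
Penalty: 12 × 1.75% × kr 87,198.40 = kr 18,311.66…
Final settlement = outstanding balance + penalty = kr 26,744.6107… + kr 18,311.66… = kr 45,056.27

kr 45,056.27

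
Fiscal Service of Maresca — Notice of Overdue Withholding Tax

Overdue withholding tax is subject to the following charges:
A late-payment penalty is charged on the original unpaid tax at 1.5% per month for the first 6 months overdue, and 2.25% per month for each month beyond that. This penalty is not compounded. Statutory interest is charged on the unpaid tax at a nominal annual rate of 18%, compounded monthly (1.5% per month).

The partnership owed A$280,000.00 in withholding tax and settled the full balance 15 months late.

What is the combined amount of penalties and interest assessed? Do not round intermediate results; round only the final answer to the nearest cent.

A$151,964.98

Penalty, months 1–6: 6 × 1.5% × A$280,000.00 = A$25,200.00
Penalty, months 7–15: 9 × 2.25% × A$280,000.00 = A$56,700.00
Interest: A$280,000.00 × ((1 + 0.015)^15 − 1) = A$280,000.00 × 0.2502321… = A$70,064.9787…
Penalties + interest = A$81,900.0000 + A$70,064.9787… = A$151,964.98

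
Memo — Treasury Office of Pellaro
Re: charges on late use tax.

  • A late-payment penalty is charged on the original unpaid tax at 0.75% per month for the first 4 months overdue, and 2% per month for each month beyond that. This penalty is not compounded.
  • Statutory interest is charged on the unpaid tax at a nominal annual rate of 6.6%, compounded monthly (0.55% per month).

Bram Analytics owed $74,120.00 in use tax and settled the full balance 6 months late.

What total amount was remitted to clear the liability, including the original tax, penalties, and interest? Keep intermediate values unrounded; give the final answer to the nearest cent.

$81,788.24

Penalty, months 1–4: 4 × 0.75% × $74,120.00 = $2,223.60
Penalty, months 5–6: 2 × 2% × $74,120.00 = $2,964.80
Interest: $74,120.00 × ((1 + 0.0055)^6 − 1) = $74,120.00 × 0.0334571… = $2,479.8396…
Total = $74,120.00 + $5,188.4000 + $2,479.8396… = $81,788.24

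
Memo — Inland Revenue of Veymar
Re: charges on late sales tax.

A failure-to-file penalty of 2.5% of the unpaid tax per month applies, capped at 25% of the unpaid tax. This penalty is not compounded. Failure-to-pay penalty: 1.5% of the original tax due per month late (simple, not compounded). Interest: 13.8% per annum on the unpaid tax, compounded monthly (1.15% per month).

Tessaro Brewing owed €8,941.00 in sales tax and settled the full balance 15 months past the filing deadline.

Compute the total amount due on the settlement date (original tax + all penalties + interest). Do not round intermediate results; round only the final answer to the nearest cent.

Failure-to-file: 15 × 2.5% × €8,941.00 = €3,352.88…, capped at 25% × €8,941.00 = €2,235.25
Failure-to-pay penalty: 15 × 1.5% × €8,941.00 = €2,011.73…
Interest: €8,941.00 × ((1 + 0.0115)^15 − 1) = €8,941.00 × 0.1871027… = €1,672.8856…
Total = €8,941.00 + €4,246.9750 + €1,672.8856… = €14,860.86

€14,860.86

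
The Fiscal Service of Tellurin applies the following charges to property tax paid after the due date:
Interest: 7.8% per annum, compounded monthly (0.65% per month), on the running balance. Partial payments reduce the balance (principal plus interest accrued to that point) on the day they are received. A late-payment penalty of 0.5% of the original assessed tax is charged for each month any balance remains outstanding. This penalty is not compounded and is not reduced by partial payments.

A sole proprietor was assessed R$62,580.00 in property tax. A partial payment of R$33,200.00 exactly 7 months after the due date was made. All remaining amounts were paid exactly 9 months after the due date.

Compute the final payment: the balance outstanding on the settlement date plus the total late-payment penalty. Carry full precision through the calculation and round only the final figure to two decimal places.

R$35,520.67

Balance at month 7: R$62,580.0000 × (1 + 0.0065)^7 = R$65,483.5195…
After R$33,200.00 payment: R$65,483.5195… − R$33,200.00 = R$32,283.5195…
Balance at month 9: R$32,283.5195… × (1 + 0.0065)^2 = R$32,704.5693…
Penalty: 9 × 0.5% × R$62,580.00 = R$2,816.10
Final settlement = outstanding balance + penalty = R$32,704.5693… + R$2,816.10 = R$35,520.67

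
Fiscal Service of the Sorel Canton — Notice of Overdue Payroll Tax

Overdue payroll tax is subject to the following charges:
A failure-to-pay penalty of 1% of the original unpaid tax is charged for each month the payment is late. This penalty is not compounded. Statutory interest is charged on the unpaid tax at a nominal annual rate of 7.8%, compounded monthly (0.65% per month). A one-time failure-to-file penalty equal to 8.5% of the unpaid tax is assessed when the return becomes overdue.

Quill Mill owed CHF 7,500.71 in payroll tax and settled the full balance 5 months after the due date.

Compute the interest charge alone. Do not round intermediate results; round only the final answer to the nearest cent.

Interest: CHF 7,500.71 × ((1 + 0.0065)^5 − 1) = CHF 7,500.71 × 0.0329253… = CHF 246.9628…

CHF 246.96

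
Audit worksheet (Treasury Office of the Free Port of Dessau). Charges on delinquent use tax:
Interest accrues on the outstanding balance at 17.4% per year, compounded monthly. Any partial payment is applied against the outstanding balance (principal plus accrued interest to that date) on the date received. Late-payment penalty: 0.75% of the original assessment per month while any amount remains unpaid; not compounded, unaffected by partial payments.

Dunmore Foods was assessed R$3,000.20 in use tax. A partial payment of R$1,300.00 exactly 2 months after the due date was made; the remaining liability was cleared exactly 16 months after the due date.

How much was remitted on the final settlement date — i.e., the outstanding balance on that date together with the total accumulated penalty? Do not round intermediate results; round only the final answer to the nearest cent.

R$2,547.06

Monthly rate = 17.4% ÷ 12 = 1.45%
Balance at month 2: R$3,000.2000 × (1 + 0.0145)^2 = R$3,087.8366…
After R$1,300.00 payment: R$3,087.8366… − R$1,300.00 = R$1,787.8366…
Balance at month 16: R$1,787.8366… × (1 + 0.0145)^14 = R$2,187.0391…
Penalty: 16 × 0.75% × R$3,000.20 = R$360.02…
Final settlement = outstanding balance + penalty = R$2,187.0391… + R$360.02… = R$2,547.06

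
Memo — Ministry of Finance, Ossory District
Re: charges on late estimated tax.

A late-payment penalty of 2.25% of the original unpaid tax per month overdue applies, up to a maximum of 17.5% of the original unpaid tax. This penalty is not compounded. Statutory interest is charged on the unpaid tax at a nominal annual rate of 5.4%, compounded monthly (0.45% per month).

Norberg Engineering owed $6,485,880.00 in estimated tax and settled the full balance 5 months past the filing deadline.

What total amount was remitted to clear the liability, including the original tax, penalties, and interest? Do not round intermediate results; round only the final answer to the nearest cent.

$7,362,793.11

Penalty: 5 × 2.25% × $6,485,880.00 = $729,661.50 (below the 17.5% cap of $1,135,029.00)
Interest: $6,485,880.00 × ((1 + 0.0045)^5 − 1) = $6,485,880.00 × 0.0227034… = $147,251.6143…
Total = $6,485,880.00 + $729,661.5000 + $147,251.6143… = $7,362,793.11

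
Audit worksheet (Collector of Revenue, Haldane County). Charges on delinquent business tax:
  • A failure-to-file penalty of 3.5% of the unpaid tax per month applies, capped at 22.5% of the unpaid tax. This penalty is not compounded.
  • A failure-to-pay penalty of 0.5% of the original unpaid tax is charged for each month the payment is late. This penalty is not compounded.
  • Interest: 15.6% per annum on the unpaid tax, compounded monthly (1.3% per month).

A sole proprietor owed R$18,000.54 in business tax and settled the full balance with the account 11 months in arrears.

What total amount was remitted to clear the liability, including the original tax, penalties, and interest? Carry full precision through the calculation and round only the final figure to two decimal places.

R$25,788.78

Failure-to-file: 11 × 3.5% × R$18,000.54 = R$6,930.21…, capped at 22.5% × R$18,000.54 = R$4,050.12…
Failure-to-pay penalty: 11 × 0.5% × R$18,000.54 = R$990.03…
Interest: R$18,000.54 × ((1 + 0.013)^11 − 1) = R$18,000.54 × 0.1526671… = R$2,748.0903…
Total = R$18,000.54 + R$5,040.1512 + R$2,748.0903… = R$25,788.78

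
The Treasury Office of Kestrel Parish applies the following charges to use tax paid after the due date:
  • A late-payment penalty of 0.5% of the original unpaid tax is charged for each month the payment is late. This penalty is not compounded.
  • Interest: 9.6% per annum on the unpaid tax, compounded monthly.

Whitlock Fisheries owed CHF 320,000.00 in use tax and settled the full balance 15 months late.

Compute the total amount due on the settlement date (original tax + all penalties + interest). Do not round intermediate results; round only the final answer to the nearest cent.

Late-payment penalty: 15 × 0.5% × CHF 320,000.00 = CHF 24,000.00
Interest (9.6%/yr ÷ 12 = 0.8%/month): CHF 320,000.00 × ((1 + 0.008)^15 − 1) = CHF 40,626.7682…
Total = CHF 320,000.00 + CHF 24,000.0000 + CHF 40,626.7682… = CHF 384,626.77

CHF 384,626.77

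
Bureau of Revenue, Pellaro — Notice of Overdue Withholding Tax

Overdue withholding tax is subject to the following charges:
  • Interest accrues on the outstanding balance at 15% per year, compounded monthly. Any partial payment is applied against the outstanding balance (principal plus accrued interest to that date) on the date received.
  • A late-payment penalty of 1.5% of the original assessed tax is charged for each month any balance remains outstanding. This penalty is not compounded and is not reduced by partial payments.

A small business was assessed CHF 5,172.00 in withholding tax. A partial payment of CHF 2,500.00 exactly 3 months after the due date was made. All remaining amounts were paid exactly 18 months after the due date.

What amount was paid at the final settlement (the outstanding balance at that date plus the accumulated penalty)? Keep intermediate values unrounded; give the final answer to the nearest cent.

Monthly rate = 15% ÷ 12 = 1.25%
Balance at month 3: CHF 5,172.0000 × (1 + 0.0125)^3 = CHF 5,368.3845…
After CHF 2,500.00 payment: CHF 5,368.3845… − CHF 2,500.00 = CHF 2,868.3845…
Balance at month 18: CHF 2,868.3845… × (1 + 0.0125)^15 = CHF 3,455.9133…
Penalty: 18 × 1.5% × CHF 5,172.00 = CHF 1,396.44
Final settlement = outstanding balance + penalty = CHF 3,455.9133… + CHF 1,396.44 = CHF 4,852.35

CHF 4,852.35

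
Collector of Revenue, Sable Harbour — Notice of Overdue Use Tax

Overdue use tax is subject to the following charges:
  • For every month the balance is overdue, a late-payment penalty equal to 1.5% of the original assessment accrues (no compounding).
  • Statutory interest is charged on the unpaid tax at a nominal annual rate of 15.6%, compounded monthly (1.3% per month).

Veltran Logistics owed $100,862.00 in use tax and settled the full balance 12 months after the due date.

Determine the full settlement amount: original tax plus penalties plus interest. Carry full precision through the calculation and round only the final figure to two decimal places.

$135,926.85

Late-payment penalty = 1.5% × $100,862.00 × 12 mo = $18,155.16
Interest: $100,862.00 × ((1 + 0.013)^12 − 1) = $100,862.00 × 0.1676518… = $16,909.6935…
Total = $100,862.00 + $18,155.1600 + $16,909.6935… = $135,926.85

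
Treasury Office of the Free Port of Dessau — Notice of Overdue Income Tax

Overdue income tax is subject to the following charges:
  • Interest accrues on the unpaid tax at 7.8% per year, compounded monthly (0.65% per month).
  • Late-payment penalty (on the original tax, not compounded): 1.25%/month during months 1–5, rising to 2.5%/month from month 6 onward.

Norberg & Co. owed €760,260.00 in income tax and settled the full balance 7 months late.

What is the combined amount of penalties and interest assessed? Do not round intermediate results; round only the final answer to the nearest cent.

€120,802.98

Penalty, months 1–5: 5 × 1.25% × €760,260.00 = €47,516.25
Penalty, months 6–7: 2 × 2.5% × €760,260.00 = €38,013.00
Interest: €760,260.00 × ((1 + 0.0065)^7 − 1) = €760,260.00 × 0.0463969… = €35,273.7259…
Penalties + interest = €85,529.2500 + €35,273.7259… = €120,802.98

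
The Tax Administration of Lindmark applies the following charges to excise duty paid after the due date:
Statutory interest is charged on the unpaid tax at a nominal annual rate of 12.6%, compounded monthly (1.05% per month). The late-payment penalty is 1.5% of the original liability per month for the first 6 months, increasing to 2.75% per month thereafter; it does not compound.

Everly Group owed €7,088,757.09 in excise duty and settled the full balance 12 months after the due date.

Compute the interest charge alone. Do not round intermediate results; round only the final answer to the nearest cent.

€946,613.46

Interest: €7,088,757.09 × ((1 + 0.0105)^12 − 1) = €7,088,757.09 × 0.1335373… = €946,613.4580…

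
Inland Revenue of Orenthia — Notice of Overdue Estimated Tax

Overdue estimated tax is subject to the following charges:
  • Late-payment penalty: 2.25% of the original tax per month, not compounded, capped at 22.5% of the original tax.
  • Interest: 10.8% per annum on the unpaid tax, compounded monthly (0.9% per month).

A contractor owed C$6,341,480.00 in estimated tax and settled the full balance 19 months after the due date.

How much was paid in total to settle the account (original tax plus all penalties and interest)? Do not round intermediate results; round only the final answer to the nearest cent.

Penalty (uncapped): 19 × 2.25% × C$6,341,480.00 = C$2,710,982.70; cap = 22.5% × C$6,341,480.00 = C$1,426,833.00 → penalty = C$1,426,833.00
Interest: C$6,341,480.00 × ((1 + 0.009)^19 − 1) = C$6,341,480.00 × 0.1855835… = C$1,176,874.2611…
Total = C$6,341,480.00 + C$1,426,833.0000 + C$1,176,874.2611… = C$8,945,187.26

C$8,945,187.26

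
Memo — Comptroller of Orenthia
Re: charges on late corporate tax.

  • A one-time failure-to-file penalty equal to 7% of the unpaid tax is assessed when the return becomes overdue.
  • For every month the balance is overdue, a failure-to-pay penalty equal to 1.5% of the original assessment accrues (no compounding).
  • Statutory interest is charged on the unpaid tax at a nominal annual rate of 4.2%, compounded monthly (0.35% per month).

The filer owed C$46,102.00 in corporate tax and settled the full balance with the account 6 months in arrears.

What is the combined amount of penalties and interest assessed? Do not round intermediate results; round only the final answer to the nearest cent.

Failure-to-file penalty: 7% × C$46,102.00 = C$3,227.14
Failure-to-pay penalty: 6 × 1.5% × C$46,102.00 = C$4,149.18
Interest: C$46,102.00 × ((1 + 0.0035)^6 − 1) = C$46,102.00 × 0.0211846… = C$976.6529…
Penalties + interest = C$7,376.3200 + C$976.6529… = C$8,352.97

C$8,352.97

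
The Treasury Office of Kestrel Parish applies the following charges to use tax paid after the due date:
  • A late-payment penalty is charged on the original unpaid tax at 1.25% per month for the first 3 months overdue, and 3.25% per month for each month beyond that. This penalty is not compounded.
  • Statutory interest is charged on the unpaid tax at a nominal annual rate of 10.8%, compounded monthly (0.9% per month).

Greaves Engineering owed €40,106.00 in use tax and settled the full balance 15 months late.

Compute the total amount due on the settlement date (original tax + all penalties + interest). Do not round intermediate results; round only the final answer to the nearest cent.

€63,020.40

Penalty, months 1–3: 3 × 1.25% × €40,106.00 = €1,503.98…
Penalty, months 4–15: 12 × 3.25% × €40,106.00 = €15,641.34
Interest: €40,106.00 × ((1 + 0.009)^15 − 1) = €40,106.00 × 0.1438458… = €5,769.0809…
Total = €40,106.00 + €17,145.3150 + €5,769.0809… = €63,020.40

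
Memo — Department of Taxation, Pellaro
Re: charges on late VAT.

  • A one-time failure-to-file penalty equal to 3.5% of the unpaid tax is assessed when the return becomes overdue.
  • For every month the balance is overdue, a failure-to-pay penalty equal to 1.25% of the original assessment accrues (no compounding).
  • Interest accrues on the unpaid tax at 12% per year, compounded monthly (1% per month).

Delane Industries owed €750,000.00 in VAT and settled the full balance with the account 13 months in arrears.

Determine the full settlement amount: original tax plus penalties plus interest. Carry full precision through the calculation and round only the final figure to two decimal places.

€1,001,694.96

Failure-to-file penalty: 3.5% × €750,000.00 = €26,250.00
Failure-to-pay penalty = 1.25% × €750,000.00 × 13 mo = €121,875.00
Interest: €750,000.00 × ((1 + 0.01)^13 − 1) = €750,000.00 × 0.1380933… = €103,569.9603…
Total = €750,000.00 + €148,125.0000 + €103,569.9603… = €1,001,694.96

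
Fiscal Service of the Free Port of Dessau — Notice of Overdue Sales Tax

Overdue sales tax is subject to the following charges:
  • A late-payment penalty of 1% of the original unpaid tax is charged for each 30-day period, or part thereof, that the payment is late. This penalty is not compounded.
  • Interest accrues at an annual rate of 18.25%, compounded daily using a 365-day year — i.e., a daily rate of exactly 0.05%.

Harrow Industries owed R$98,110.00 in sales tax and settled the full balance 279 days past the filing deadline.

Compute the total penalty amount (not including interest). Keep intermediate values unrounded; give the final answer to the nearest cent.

R$9,811.00

Penalty periods: ⌈279/30⌉ = 10; penalty = 10 × 1% × R$98,110.00 = R$9,811.00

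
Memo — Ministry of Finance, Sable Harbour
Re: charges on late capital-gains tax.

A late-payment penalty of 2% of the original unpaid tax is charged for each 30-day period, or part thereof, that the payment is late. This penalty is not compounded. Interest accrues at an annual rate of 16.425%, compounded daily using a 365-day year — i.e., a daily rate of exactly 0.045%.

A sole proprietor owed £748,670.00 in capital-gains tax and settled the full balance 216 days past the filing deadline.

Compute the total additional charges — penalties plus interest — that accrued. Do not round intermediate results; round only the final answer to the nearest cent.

£196,193.97

Penalty periods: ⌈216/30⌉ = 8; penalty = 8 × 2% × £748,670.00 = £119,787.20
Interest: £748,670.00 × ((1 + 0.00045)^216 − 1) = £748,670.00 × 0.10205667… = £76,406.7692…
Penalties + interest = £119,787.2000 + £76,406.7692… = £196,193.97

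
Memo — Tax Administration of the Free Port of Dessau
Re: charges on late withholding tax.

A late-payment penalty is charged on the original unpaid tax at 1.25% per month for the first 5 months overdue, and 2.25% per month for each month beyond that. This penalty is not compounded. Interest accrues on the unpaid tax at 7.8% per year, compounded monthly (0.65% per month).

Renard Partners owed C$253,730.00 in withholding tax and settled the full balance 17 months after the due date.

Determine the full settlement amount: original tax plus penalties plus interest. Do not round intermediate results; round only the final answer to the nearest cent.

Penalty, months 1–5: 5 × 1.25% × C$253,730.00 = C$15,858.13…
Penalty, months 6–17: 12 × 2.25% × C$253,730.00 = C$68,507.10
Interest: C$253,730.00 × ((1 + 0.0065)^17 − 1) = C$253,730.00 × 0.1164371… = C$29,543.5768…
Total = C$253,730.00 + C$84,365.2250 + C$29,543.5768… = C$367,638.80

C$367,638.80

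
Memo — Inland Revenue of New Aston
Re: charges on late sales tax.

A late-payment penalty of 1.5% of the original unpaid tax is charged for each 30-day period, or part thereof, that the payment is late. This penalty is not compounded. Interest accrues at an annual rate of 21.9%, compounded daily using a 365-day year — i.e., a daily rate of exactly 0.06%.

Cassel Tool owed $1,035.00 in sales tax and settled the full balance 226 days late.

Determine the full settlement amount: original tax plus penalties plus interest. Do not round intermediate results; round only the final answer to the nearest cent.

$1,309.46

Penalty periods: ⌈226/30⌉ = 8; penalty = 8 × 1.5% × $1,035.00 = $124.20
Interest: $1,035.00 × ((1 + 0.0006)^226 − 1) = $1,035.00 × 0.14517714… = $150.2583…
Total = $1,035.00 + $124.2000 + $150.2583… = $1,309.46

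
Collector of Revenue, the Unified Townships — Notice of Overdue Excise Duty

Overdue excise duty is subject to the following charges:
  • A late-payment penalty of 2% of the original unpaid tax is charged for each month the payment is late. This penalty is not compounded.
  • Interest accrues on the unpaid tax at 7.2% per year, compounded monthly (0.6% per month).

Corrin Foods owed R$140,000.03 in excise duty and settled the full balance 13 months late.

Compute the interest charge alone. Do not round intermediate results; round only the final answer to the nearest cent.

R$11,321.90

Interest: R$140,000.03 × ((1 + 0.006)^13 − 1) = R$140,000.03 × 0.0808707… = R$11,321.9022…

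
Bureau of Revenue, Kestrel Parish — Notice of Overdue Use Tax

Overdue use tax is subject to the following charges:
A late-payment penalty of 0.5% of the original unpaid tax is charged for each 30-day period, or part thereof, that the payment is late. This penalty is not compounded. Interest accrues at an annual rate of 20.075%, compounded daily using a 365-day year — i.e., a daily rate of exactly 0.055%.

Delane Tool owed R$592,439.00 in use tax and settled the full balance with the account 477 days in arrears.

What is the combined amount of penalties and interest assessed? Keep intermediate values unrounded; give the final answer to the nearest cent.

R$225,060.29

Penalty periods: ⌈477/30⌉ = 16; penalty = 16 × 0.5% × R$592,439.00 = R$47,395.12
Interest: R$592,439.00 × ((1 + 0.00055)^477 − 1) = R$592,439.00 × 0.29988771… = R$177,665.1722…
Penalties + interest = R$47,395.1200 + R$177,665.1722… = R$225,060.29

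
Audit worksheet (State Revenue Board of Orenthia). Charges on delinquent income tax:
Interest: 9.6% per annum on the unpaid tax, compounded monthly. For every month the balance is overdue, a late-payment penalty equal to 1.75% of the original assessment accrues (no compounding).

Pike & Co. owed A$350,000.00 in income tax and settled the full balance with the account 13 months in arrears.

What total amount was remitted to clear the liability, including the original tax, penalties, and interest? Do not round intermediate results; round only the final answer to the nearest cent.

Late-payment penalty = 1.75% × A$350,000.00 × 13 mo = A$79,625.00
Interest (9.6%/yr ÷ 12 = 0.8%/month): A$350,000.00 × ((1 + 0.008)^13 − 1) = A$38,199.4911…
Total = A$350,000.00 + A$79,625.0000 + A$38,199.4911… = A$467,824.49

A$467,824.49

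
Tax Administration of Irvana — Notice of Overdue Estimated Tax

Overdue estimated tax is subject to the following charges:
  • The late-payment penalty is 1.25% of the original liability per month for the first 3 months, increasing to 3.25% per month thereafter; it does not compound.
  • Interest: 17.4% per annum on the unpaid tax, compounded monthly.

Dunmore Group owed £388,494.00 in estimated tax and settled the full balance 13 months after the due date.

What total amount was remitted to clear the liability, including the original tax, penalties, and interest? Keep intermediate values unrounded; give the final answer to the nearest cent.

Penalty, months 1–3: 3 × 1.25% × £388,494.00 = £14,568.53…
Penalty, months 4–13: 10 × 3.25% × £388,494.00 = £126,260.55
Interest (17.4%/yr ÷ 12 = 1.45%/month): £388,494.00 × ((1 + 0.0145)^13 − 1) = £79,953.5626…
Total = £388,494.00 + £140,829.0750 + £79,953.5626… = £609,276.64

£609,276.64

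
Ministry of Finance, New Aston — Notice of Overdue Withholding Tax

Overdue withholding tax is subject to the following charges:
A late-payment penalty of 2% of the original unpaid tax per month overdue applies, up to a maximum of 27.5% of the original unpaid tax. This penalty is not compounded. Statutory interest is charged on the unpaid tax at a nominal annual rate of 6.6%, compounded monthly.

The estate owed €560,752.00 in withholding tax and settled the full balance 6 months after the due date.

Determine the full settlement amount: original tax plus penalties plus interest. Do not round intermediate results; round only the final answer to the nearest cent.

€646,803.37

Penalty: 6 × 2% × €560,752.00 = €67,290.24 (below the 27.5% cap of €154,206.80)
Interest (6.6%/yr ÷ 12 = 0.55%/month): €560,752.00 × ((1 + 0.0055)^6 − 1) = €18,761.1308…
Total = €560,752.00 + €67,290.2400 + €18,761.1308… = €646,803.37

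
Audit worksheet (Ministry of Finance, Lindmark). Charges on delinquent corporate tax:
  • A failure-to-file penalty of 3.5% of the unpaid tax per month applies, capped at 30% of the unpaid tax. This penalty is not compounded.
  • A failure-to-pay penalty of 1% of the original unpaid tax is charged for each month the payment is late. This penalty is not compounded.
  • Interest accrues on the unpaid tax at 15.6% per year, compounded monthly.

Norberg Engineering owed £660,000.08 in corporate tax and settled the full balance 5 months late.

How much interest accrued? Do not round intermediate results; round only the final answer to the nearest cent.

£44,030.00

Interest (15.6%/yr ÷ 12 = 1.3%/month): £660,000.08 × ((1 + 0.013)^5 − 1) = £44,030.0000…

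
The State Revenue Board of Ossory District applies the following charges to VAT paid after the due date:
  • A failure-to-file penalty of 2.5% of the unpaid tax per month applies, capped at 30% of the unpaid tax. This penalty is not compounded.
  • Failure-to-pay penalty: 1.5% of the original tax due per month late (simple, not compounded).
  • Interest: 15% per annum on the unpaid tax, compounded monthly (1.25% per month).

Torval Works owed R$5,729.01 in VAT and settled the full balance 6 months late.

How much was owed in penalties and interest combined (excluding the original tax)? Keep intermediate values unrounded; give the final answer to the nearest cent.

Failure-to-file: 6 × 2.5% × R$5,729.01 = R$859.35… (under the 30% cap)
Failure-to-pay penalty = 1.5% × R$5,729.01 × 6 mo = R$515.61…
Interest: R$5,729.01 × ((1 + 0.0125)^6 − 1) = R$5,729.01 × 0.0773832… = R$443.3290…
Penalties + interest = R$1,374.9624 + R$443.3290… = R$1,818.29

R$1,818.29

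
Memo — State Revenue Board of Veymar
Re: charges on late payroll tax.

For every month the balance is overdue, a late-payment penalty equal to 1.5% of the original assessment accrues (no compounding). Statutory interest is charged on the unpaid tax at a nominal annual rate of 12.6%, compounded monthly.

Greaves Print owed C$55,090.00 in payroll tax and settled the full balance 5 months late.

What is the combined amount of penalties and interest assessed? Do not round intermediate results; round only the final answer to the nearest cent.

Late-payment penalty = 1.5% × C$55,090.00 × 5 mo = C$4,131.75
Interest (12.6%/yr ÷ 12 = 1.05%/month): C$55,090.00 × ((1 + 0.0105)^5 − 1) = C$2,953.6028…
Penalties + interest = C$4,131.7500 + C$2,953.6028… = C$7,085.35

C$7,085.35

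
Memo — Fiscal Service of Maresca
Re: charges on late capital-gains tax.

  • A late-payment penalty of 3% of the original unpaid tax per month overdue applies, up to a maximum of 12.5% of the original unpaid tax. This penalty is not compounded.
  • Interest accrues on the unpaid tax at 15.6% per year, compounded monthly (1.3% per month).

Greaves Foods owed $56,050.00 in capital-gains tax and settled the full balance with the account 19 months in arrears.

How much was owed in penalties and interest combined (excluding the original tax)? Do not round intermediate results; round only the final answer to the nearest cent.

$22,596.17

Penalty (uncapped): 19 × 3% × $56,050.00 = $31,948.50; cap = 12.5% × $56,050.00 = $7,006.25 → penalty = $7,006.25
Interest: $56,050.00 × ((1 + 0.013)^19 − 1) = $56,050.00 × 0.2781430… = $15,589.9178…
Penalties + interest = $7,006.2500 + $15,589.9178… = $22,596.17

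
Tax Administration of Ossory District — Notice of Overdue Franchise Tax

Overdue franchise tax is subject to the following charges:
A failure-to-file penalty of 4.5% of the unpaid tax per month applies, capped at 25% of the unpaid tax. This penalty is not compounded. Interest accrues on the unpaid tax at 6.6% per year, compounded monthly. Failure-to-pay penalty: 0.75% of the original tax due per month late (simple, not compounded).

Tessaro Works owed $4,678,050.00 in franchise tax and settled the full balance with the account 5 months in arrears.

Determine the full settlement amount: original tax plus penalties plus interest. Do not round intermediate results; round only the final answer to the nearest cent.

Failure-to-file: 5 × 4.5% × $4,678,050.00 = $1,052,561.25 (under the 25% cap)
Failure-to-pay penalty = 0.75% × $4,678,050.00 × 5 mo = $175,426.88…
Interest (6.6%/yr ÷ 12 = 0.55%/month): $4,678,050.00 × ((1 + 0.0055)^5 − 1) = $130,069.2897…
Total = $4,678,050.00 + $1,227,988.1250 + $130,069.2897… = $6,036,107.41

$6,036,107.41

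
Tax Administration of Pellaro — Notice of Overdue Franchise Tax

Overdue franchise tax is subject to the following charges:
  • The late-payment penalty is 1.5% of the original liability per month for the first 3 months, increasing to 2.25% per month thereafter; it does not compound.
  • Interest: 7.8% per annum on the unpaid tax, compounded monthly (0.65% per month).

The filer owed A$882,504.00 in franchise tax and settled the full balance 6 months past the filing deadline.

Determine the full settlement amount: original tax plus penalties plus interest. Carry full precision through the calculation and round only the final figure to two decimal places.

Penalty, months 1–3: 3 × 1.5% × A$882,504.00 = A$39,712.68
Penalty, months 4–6: 3 × 2.25% × A$882,504.00 = A$59,569.02
Interest: A$882,504.00 × ((1 + 0.0065)^6 − 1) = A$882,504.00 × 0.0396393… = A$34,981.8138…
Total = A$882,504.00 + A$99,281.7000 + A$34,981.8138… = A$1,016,767.51

A$1,016,767.51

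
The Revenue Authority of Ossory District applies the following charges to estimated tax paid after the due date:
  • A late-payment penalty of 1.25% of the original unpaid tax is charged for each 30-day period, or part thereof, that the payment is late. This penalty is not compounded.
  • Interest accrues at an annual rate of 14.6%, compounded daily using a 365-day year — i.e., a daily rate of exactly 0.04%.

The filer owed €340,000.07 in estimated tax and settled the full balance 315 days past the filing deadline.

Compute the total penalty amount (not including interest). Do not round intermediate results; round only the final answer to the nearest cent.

€46,750.01

Penalty periods: ⌈315/30⌉ = 11; penalty = 11 × 1.25% × €340,000.07 = €46,750.01…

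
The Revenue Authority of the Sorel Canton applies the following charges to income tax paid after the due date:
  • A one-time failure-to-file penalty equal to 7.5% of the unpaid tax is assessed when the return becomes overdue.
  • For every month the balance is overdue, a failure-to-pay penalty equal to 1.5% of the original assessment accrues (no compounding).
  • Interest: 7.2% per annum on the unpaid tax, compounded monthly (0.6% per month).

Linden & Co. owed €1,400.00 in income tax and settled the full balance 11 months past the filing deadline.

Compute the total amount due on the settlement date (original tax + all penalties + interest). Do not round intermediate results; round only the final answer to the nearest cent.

Failure-to-file penalty: 7.5% × €1,400.00 = €105.00
Failure-to-pay penalty: 11 × 1.5% × €1,400.00 = €231.00
Interest: €1,400.00 × ((1 + 0.006)^11 − 1) = €1,400.00 × 0.0680161… = €95.2225…
Total = €1,400.00 + €336.0000 + €95.2225… = €1,831.22

€1,831.22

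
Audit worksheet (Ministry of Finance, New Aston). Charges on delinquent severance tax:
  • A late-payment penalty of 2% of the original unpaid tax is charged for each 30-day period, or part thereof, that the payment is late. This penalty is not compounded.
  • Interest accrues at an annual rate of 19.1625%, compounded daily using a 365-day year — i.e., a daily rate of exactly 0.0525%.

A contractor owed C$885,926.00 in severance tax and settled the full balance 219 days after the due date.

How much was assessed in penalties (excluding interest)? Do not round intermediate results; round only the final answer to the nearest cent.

Penalty periods: ⌈219/30⌉ = 8; penalty = 8 × 2% × C$885,926.00 = C$141,748.16

C$141,748.16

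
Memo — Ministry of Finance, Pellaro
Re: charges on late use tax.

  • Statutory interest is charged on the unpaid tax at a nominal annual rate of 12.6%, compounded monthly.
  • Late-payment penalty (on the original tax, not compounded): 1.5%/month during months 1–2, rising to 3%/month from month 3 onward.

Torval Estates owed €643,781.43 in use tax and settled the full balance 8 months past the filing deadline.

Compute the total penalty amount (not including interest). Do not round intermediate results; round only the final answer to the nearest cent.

Penalty, months 1–2: 2 × 1.5% × €643,781.43 = €19,313.44…
Penalty, months 3–8: 6 × 3% × €643,781.43 = €115,880.66…
Total penalty = €19,313.44… + €115,880.66… = €135,194.10

€135,194.10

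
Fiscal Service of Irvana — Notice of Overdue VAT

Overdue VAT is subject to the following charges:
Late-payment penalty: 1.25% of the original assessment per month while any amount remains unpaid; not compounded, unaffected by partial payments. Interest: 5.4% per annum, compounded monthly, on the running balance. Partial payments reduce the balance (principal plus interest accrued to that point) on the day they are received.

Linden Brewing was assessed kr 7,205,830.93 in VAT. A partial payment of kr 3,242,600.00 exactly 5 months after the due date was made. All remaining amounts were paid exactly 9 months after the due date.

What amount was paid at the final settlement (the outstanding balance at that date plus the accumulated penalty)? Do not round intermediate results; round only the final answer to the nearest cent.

kr 5,012,269.68

Monthly rate = 5.4% ÷ 12 = 0.45%
Balance at month 5: kr 7,205,830.9300 × (1 + 0.0045)^5 = kr 7,369,427.8878…
After kr 3,242,600.00 payment: kr 7,369,427.8878… − kr 3,242,600.00 = kr 4,126,827.8878…
Balance at month 9: kr 4,126,827.8878… × (1 + 0.0045)^4 = kr 4,201,613.7053…
Penalty: 9 × 1.25% × kr 7,205,830.93 = kr 810,655.98…
Final settlement = outstanding balance + penalty = kr 4,201,613.7053… + kr 810,655.98… = kr 5,012,269.68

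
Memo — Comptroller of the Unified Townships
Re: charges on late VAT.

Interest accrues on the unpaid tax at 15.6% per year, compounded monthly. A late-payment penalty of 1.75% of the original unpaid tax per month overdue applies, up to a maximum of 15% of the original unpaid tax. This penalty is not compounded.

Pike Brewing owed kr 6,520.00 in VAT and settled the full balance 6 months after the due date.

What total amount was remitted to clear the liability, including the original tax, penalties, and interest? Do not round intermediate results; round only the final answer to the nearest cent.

kr 7,729.98

Penalty: 6 × 1.75% × kr 6,520.00 = kr 684.60 (below the 15% cap of kr 978.00)
Interest (15.6%/yr ÷ 12 = 1.3%/month): kr 6,520.00 × ((1 + 0.013)^6 − 1) = kr 525.3775…
Total = kr 6,520.00 + kr 684.6000 + kr 525.3775… = kr 7,729.98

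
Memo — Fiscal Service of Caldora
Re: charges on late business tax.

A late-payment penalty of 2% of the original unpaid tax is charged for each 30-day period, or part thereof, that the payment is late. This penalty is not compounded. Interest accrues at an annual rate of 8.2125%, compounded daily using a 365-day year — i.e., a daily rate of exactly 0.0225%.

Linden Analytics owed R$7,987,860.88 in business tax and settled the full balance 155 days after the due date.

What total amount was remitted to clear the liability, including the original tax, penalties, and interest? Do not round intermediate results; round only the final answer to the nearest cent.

Penalty periods: ⌈155/30⌉ = 6; penalty = 6 × 2% × R$7,987,860.88 = R$958,543.31…
Interest: R$7,987,860.88 × ((1 + 0.000225)^155 − 1) = R$7,987,860.88 × 0.03548620… = R$283,458.8476…
Total = R$7,987,860.88 + R$958,543.3056 + R$283,458.8476… = R$9,229,863.03

R$9,229,863.03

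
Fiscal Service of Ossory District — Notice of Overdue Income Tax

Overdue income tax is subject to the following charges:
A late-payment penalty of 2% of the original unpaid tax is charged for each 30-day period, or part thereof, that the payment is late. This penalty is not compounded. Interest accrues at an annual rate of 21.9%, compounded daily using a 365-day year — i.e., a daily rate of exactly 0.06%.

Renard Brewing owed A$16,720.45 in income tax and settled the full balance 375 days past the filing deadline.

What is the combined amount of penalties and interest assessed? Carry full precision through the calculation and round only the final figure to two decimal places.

Penalty periods: ⌈375/30⌉ = 13; penalty = 13 × 2% × A$16,720.45 = A$4,347.32…
Interest: A$16,720.45 × ((1 + 0.0006)^375 − 1) = A$16,720.45 × 0.25223822… = A$4,217.5366…
Penalties + interest = A$4,347.3170 + A$4,217.5366… = A$8,564.85

A$8,564.85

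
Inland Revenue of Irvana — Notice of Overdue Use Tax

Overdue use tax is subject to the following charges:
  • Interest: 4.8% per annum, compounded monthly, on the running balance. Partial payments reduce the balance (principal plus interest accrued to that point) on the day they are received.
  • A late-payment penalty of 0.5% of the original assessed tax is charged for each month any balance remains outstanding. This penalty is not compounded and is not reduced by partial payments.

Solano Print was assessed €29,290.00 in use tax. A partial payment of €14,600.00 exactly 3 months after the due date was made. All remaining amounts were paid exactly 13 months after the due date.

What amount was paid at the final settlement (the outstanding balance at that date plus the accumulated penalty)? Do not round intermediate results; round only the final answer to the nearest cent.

€17,559.40

Monthly rate = 4.8% ÷ 12 = 0.4%
Balance at month 3: €29,290.0000 × (1 + 0.004)^3 = €29,642.8878…
After €14,600.00 payment: €29,642.8878… − €14,600.00 = €15,042.8878…
Balance at month 13: €15,042.8878… × (1 + 0.004)^10 = €15,655.5505…
Penalty: 13 × 0.5% × €29,290.00 = €1,903.85
Final settlement = outstanding balance + penalty = €15,655.5505… + €1,903.85 = €17,559.40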